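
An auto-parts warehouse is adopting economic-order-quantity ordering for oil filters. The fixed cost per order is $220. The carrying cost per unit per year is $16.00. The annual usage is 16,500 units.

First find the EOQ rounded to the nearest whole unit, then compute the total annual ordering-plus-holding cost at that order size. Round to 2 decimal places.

2DS/H = 2·16,500·220/16 = 453,750.00
EOQ = √453,750.00 ≈ 673.61 → Q = 674 units
Ordering: D/Q × S = 16,500/674 × $220 = $5,385.76
Holding:  Q/2 × H = 674/2 × $16 = $5,392.00
Total = $5,385.76 + $5,392.00 = $10,777.76

$10,777.76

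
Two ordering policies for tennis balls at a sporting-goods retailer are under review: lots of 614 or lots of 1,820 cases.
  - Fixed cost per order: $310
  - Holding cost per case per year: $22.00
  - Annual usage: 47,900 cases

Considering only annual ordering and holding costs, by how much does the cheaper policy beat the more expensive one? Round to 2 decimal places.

TC(Q) = (D/Q)S + (Q/2)H
TC(614) = (47,900/614)×310 + (614/2)×22 = $30,938.04
TC(1,820) = (47,900/1,820)×310 + (1,820/2)×22 = $28,178.79
Lots of 1,820 are cheaper by $2,759.25.

$2,759.25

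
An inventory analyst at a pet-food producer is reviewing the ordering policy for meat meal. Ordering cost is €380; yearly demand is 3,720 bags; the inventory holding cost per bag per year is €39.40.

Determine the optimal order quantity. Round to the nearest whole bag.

2DS/H = 2·3,720·380/39.4 = 71,756.35
EOQ = √71,756.35 ≈ 267.87

268 bags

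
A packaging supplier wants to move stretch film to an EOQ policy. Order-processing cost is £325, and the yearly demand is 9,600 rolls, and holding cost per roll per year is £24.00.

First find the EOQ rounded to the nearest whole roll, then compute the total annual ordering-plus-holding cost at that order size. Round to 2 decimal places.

2DS/H = 2·9,600·325/24 = 260,000.00
EOQ = √260,000.00 ≈ 509.90 → Q = 510 rolls
Annual ordering cost = (D/Q)·S = (9,600/510) × 325 = £6,117.65
Annual holding cost  = (Q/2)·H = (510/2) × 24 = £6,120.00
Total = £6,117.65 + £6,120.00 = £12,237.65

£12,237.65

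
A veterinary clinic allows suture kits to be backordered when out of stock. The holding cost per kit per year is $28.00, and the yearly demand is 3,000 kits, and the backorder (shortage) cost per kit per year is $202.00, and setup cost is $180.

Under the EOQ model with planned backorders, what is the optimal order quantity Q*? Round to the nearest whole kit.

210 kits

Q* = √(2DS/H) · √((H + b)/b)
   = √(2 × 3,000 × 180 / 28) · √((28 + 202) / 202)
   = 196.396 × 1.0671 ≈ 209.57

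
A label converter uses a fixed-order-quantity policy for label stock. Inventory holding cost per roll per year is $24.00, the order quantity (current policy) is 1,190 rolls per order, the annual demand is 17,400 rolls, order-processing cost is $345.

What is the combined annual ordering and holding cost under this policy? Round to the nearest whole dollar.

Orders/yr = 17,400/1,190 = 14.622; ordering cost = 14.622 × $345 = $5,044.54
Average inventory = 1,190/2 = 595; holding cost = 595 × $24 = $14,280.00
Total = $5,044.54 + $14,280.00 = $19,324.54

$19,325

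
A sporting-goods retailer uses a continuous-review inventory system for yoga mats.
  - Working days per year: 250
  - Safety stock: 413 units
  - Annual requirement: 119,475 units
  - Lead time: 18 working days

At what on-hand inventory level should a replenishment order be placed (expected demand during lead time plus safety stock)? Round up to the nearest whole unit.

9,016 units

Daily demand d = 119,475 / 250 = 477.900 units/day
Demand during lead time = 477.900 × 18 = 8,602.20
Reorder point = 8,602.20 + 413 = 9,015.20 → round up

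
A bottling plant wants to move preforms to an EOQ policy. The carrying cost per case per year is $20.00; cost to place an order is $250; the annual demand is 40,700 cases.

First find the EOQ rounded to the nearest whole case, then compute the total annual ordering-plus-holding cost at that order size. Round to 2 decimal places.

$20,174.24

Optimal lot size Q* = (2 × 40,700 × $250 / $20)^½ ≈ 1,008.71 → Q = 1,009 cases
Ordering: D/Q × S = 40,700/1,009 × $250 = $10,084.24
Holding:  Q/2 × H = 1,009/2 × $20 = $10,090.00
Total = $10,084.24 + $10,090.00 = $20,174.24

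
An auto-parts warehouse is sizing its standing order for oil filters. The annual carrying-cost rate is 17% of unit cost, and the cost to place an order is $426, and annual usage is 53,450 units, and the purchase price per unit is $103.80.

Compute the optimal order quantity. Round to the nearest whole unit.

Carrying cost H = $103.8 × 17% = $17.6460/unit/yr
Q* = √(2·D·S / H) = √(2·53,450·426 / 17.646) = √2,580,720.8 ≈ 1,606.46

1,606 units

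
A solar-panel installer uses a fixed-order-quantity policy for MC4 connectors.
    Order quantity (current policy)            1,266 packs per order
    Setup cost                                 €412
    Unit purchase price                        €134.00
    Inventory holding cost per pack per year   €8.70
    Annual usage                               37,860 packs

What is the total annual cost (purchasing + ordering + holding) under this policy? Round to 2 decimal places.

Annual ordering cost = (D/Q)·S = (37,860/1,266) × 412 = €12,320.95
Annual holding cost  = (Q/2)·H = (1,266/2) × 8.7 = €5,507.10
Purchase cost = D·C = 37,860 × 134 = €5,073,240.00
Total = €12,320.95 + €5,507.10 + €5,073,240.00 = €5,091,068.05

€5,091,068.05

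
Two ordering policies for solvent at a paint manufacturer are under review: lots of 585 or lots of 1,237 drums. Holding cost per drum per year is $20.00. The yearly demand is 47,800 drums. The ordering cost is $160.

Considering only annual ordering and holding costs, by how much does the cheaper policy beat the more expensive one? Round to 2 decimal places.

$370.80

Annual cost at Q: ordering D·S/Q plus holding Q·H/2.
TC(585) = (47,800/585)×160 + (585/2)×20 = $18,923.50
TC(1,237) = (47,800/1,237)×160 + (1,237/2)×20 = $18,552.70
Cheaper: Q = 1,237.  Difference = $370.80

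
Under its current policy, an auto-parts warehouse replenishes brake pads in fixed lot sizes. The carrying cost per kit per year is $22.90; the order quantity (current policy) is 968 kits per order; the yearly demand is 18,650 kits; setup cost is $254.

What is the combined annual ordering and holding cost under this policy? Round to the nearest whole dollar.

Orders/yr = 18,650/968 = 19.267; ordering cost = 19.267 × $254 = $4,893.70
Average inventory = 968/2 = 484; holding cost = 484 × $22.9 = $11,083.60
Total = $4,893.70 + $11,083.60 = $15,977.30

$15,977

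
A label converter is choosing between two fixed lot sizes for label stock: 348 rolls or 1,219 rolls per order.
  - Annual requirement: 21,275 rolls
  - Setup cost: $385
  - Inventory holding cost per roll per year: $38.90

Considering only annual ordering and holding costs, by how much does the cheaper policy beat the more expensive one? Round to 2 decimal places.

TC(Q) = (D/Q)S + (Q/2)H
TC(348) = (21,275/348)×385 + (348/2)×38.9 = $30,305.60
TC(1,219) = (21,275/1,219)×385 + (1,219/2)×38.9 = $30,428.89
Lots of 348 are cheaper by $123.29.

$123.29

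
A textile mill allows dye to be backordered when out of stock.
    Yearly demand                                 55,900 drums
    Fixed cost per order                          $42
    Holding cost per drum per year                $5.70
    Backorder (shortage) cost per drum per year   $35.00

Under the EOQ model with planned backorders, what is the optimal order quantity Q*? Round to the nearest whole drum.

979 drums

Basic EOQ = √(2·55,900·42/5.7) = 907.628
Backorder adjustment √((H+b)/b) = √((5.7+35)/35) = 1.0784
Q* = 907.628 × 1.0784 ≈ 978.75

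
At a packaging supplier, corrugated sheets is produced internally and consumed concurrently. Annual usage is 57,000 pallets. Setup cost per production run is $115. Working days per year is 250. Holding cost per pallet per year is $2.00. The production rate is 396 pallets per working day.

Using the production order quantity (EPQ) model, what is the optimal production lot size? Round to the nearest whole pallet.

3,931 pallets

Daily demand d = 57,000/250 = 228.000; p = 396; 1 − d/p = 0.42424
EPQ = √(2DS / (H(1 − d/p)))
    = √(2 × 57,000 × 115 / (2 × 0.42424)) ≈ 3,930.79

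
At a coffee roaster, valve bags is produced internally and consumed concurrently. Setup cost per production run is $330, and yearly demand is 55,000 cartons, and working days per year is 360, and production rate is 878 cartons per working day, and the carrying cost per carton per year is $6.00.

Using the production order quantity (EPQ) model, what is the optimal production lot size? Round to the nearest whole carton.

2,706 cartons

Daily demand d = 55,000/360 = 152.778; p = 878; 1 − d/p = 0.82599
EPQ = √(2DS / (H(1 − d/p)))
    = √(2 × 55,000 × 330 / (6 × 0.82599)) ≈ 2,706.38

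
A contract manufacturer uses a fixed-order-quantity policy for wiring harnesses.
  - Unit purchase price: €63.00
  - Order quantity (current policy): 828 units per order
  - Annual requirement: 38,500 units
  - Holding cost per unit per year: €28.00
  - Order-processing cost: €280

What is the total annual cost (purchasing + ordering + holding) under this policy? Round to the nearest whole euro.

€2,450,111

Annual ordering cost = (D/Q)·S = (38,500/828) × 280 = €13,019.32
Annual holding cost  = (Q/2)·H = (828/2) × 28 = €11,592.00
Purchase cost = D·C = 38,500 × 63 = €2,425,500.00
Total = €13,019.32 + €11,592.00 + €2,425,500.00 = €2,450,111.32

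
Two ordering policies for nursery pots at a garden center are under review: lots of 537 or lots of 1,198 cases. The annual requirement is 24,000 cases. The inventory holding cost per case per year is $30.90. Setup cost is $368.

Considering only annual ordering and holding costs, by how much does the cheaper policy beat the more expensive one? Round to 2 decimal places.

$1,137.81

For each Q, cost = (D/Q)·S + (Q/2)·H.
TC(537) = (24,000/537)×368 + (537/2)×30.9 = $24,743.58
TC(1,198) = (24,000/1,198)×368 + (1,198/2)×30.9 = $25,881.39
Lots of 537 are cheaper by $1,137.81.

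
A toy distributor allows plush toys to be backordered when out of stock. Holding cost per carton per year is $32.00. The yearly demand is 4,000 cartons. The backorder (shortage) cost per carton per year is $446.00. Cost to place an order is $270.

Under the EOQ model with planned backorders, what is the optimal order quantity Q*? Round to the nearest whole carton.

Q* = √(2DS/H) · √((H + b)/b)
   = √(2 × 4,000 × 270 / 32) · √((32 + 446) / 446)
   = 259.808 × 1.0353 ≈ 268.97

269 cartons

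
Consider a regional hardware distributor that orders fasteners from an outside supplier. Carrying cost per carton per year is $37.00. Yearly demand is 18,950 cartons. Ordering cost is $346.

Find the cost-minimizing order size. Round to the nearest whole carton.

EOQ = √(2DS/H) = √(2 × 18,950 × 346 / 37)
    = √(354,416.22) ≈ 595.33

595 cartons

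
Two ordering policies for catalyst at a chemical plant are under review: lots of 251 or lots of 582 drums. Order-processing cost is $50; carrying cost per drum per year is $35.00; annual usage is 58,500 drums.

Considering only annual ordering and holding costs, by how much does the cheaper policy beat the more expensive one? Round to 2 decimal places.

TC(Q) = (D/Q)S + (Q/2)H
TC(251) = (58,500/251)×50 + (251/2)×35 = $16,045.89
TC(582) = (58,500/582)×50 + (582/2)×35 = $15,210.77
Lots of 582 are cheaper by $835.11.

$835.11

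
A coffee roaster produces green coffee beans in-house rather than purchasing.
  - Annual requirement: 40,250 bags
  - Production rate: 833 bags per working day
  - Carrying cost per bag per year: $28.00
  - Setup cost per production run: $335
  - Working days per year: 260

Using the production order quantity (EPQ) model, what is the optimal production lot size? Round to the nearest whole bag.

Daily demand d = 40,250/260 = 154.808; p = 833; 1 − d/p = 0.81416
EPQ = √(2DS / (H(1 − d/p)))
    = √(2 × 40,250 × 335 / (28 × 0.81416)) ≈ 1,087.65

1,088 bags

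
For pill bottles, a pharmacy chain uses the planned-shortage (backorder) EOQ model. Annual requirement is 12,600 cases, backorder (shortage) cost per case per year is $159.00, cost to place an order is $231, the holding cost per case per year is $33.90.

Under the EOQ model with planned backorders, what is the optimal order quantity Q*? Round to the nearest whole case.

Q* = √(2DS/H) · √((H + b)/b)
   = √(2 × 12,600 × 231 / 33.9) · √((33.9 + 159) / 159)
   = 414.387 × 1.1015 ≈ 456.43

456 cases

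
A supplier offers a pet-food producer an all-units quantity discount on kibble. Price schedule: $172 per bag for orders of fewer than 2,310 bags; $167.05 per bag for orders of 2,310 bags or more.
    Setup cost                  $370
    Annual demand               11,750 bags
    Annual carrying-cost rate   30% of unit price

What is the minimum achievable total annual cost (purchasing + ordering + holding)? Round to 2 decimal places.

H₁ = 30%×$172 = $51.6000;  H₂ = 30%×$167.05 = $50.1150
EOQ₁ = √(2×11,750×370/51.6000) = 410.50  (< 2,310, feasible at tier 1)
EOQ₂ = √(2×11,750×370/50.1150) = 416.53  (< 2,310 → use Q = 2,310 at tier-2 price)
TC(tier 1 (EOQ₁), Q≈410.5) = $2,042,181.64
TC(tier 2, Q≈2,310.0) = $2,022,602.36
Minimum at tier 2: $2,022,602.36

$2,022,602.36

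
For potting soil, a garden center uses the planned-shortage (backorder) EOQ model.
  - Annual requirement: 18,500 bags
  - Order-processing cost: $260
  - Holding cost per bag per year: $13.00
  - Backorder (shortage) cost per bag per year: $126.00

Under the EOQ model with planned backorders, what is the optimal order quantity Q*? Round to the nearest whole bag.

Q* = √(2DS/H) · √((H + b)/b)
   = √(2 × 18,500 × 260 / 13) · √((13 + 126) / 126)
   = 860.233 × 1.0503 ≈ 903.52

904 bags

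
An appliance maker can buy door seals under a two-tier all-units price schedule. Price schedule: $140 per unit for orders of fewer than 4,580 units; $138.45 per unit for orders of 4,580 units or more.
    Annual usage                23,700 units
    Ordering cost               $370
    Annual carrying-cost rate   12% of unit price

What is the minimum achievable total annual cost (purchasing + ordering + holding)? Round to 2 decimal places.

$3,321,225.69

H₁ = 12%×$140 = $16.8000;  H₂ = 12%×$138.45 = $16.6140
EOQ₁ = √(2×23,700×370/16.8000) = 1,021.73  (< 4,580, feasible at tier 1)
EOQ₂ = √(2×23,700×370/16.6140) = 1,027.43  (< 4,580 → use Q = 4,580 at tier-2 price)
TC(tier 1 (EOQ₁), Q≈1,021.7) = $3,335,165.03
TC(tier 2, Q≈4,580.0) = $3,321,225.69
Minimum at tier 2: $3,321,225.69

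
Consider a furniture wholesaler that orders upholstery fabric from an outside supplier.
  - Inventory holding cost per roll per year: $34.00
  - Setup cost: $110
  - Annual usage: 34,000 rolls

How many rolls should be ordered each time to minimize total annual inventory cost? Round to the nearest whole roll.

469 rolls

2DS/H = 2·34,000·110/34 = 220,000.00
EOQ = √220,000.00 ≈ 469.04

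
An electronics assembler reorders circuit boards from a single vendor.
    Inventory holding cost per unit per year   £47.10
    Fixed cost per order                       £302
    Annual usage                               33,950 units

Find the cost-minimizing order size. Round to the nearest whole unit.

660 units

Optimal lot size Q* = (2 × 33,950 × £302 / £47.1)^½ ≈ 659.82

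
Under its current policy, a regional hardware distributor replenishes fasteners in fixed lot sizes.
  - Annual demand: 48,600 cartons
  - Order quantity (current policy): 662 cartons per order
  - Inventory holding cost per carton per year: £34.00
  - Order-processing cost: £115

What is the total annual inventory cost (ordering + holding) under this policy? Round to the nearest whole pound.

£19,697

Annual ordering cost = (D/Q)·S = (48,600/662) × 115 = £8,442.60
Annual holding cost  = (Q/2)·H = (662/2) × 34 = £11,254.00
Total = £8,442.60 + £11,254.00 = £19,696.60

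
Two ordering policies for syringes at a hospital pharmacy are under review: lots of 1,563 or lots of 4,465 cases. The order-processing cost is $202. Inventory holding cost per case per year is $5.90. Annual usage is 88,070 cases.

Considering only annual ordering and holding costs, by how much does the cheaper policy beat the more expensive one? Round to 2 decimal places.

$1,163.21

For each Q, cost = (D/Q)·S + (Q/2)·H.
TC(1,563) = (88,070/1,563)×202 + (1,563/2)×5.9 = $15,992.90
TC(4,465) = (88,070/4,465)×202 + (4,465/2)×5.9 = $17,156.10
Lots of 1,563 are cheaper by $1,163.21.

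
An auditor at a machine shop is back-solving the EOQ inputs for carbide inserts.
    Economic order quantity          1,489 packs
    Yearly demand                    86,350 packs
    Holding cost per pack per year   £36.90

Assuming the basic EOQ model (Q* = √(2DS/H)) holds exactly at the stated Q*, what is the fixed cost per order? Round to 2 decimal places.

Since Q* = (2DS/H)^½, squaring gives Q*²·H = 2DS.
S = Q²H / (2D) = 1,489² × 36.9 / (2 × 86,350) = 473.7219

£473.72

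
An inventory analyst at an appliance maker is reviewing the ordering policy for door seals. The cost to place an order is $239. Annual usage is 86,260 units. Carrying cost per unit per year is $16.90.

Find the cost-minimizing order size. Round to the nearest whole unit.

Q* = √(2·D·S / H) = √(2·86,260·239 / 16.9) = √2,439,779.9 ≈ 1,561.98

1,562 units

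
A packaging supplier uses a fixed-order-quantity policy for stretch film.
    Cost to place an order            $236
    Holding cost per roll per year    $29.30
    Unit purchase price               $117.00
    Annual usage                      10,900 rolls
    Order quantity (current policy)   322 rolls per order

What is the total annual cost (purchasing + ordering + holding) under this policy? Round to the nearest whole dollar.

Annual ordering cost = (D/Q)·S = (10,900/322) × 236 = $7,988.82
Annual holding cost  = (Q/2)·H = (322/2) × 29.3 = $4,717.30
Purchase cost = D·C = 10,900 × 117 = $1,275,300.00
Total = $7,988.82 + $4,717.30 + $1,275,300.00 = $1,288,006.12

$1,288,006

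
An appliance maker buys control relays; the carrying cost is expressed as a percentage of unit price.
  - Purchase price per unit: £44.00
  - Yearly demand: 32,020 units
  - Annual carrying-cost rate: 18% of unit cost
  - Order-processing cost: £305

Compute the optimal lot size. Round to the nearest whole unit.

1,570 units

H = i·C = 0.18 × £44 = £7.9200 per unit-year
Q* = √(2·D·S / H) = √(2·32,020·305 / 7.92) = √2,466,186.9 ≈ 1,570.41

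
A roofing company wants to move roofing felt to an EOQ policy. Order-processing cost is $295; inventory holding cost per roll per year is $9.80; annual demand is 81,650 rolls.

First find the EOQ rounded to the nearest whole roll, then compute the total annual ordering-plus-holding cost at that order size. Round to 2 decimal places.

$21,727.87

Optimal lot size Q* = (2 × 81,650 × $295 / $9.8)^½ ≈ 2,217.13 → Q = 2,217 rolls
Orders/yr = 81,650/2,217 = 36.829; ordering cost = 36.829 × $295 = $10,864.57
Average inventory = 2,217/2 = 1108.5; holding cost = 1108.5 × $9.8 = $10,863.30
Total = $10,864.57 + $10,863.30 = $21,727.87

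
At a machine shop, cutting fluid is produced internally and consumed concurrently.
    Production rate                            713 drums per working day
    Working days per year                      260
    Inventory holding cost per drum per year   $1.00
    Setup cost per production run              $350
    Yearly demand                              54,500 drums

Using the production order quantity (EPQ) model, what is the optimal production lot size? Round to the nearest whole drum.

7,351 drums

d = 54,500/260 = 209.6154 drums/day;  effective holding cost H(1 − d/p) = 1·(1 − 209.6154/713) = 0.70601
Q* = √(2DS / H_eff) = √(2·54,500·350 / 0.70601) ≈ 7,350.93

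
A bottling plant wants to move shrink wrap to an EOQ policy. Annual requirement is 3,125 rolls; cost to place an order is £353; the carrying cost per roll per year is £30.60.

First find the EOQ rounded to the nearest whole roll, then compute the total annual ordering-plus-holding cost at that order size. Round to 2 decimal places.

£8,216.54

EOQ = √(2DS/H) = √(2 × 3,125 × 353 / 30.6)
    = √(72,099.67) ≈ 268.51 → Q = 269 rolls
Orders/yr = 3,125/269 = 11.617; ordering cost = 11.617 × £353 = £4,100.84
Average inventory = 269/2 = 134.5; holding cost = 134.5 × £30.6 = £4,115.70
Total = £4,100.84 + £4,115.70 = £8,216.54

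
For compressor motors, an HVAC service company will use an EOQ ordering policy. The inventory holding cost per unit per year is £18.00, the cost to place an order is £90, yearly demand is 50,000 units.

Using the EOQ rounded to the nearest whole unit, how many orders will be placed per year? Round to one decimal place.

70.7 orders per year

Optimal lot size Q* = (2 × 50,000 × £90 / £18)^½ ≈ 707.11 → Q = 707
Orders per year = D/Q = 50,000 / 707 = 70.721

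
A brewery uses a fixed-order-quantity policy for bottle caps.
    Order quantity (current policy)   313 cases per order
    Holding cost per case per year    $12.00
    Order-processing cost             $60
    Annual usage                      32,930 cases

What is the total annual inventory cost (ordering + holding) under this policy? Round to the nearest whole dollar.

$8,190

Annual ordering cost = (D/Q)·S = (32,930/313) × 60 = $6,312.46
Annual holding cost  = (Q/2)·H = (313/2) × 12 = $1,878.00
Total = $6,312.46 + $1,878.00 = $8,190.46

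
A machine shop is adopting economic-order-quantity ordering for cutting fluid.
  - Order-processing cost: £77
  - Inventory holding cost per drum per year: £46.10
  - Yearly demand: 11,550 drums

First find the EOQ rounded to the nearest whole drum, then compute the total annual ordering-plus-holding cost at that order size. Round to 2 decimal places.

EOQ = √(2DS/H) = √(2 × 11,550 × 77 / 46.1)
    = √(38,583.51) ≈ 196.43 → Q = 196 drums
Ordering: D/Q × S = 11,550/196 × £77 = £4,537.50
Holding:  Q/2 × H = 196/2 × £46.1 = £4,517.80
Total = £4,537.50 + £4,517.80 = £9,055.30

£9,055.30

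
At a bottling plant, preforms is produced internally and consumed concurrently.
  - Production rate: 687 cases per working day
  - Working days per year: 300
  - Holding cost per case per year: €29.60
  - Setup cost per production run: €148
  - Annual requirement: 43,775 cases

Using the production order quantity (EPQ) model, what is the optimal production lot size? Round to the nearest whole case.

746 cases

d = 43,775/300 = 145.9167 cases/day;  effective holding cost H(1 − d/p) = 29.6·(1 − 145.9167/687) = 23.31305
Q* = √(2DS / H_eff) = √(2·43,775·148 / 23.31305) ≈ 745.52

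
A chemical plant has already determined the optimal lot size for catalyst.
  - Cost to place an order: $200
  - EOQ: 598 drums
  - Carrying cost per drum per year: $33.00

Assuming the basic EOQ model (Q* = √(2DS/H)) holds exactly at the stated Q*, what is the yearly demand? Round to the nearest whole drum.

Since Q* = (2DS/H)^½, squaring gives Q*²·H = 2DS.
D = Q²H / (2S) = 598² × 33 / (2 × 200) = 29,502.33

29,502 drums per year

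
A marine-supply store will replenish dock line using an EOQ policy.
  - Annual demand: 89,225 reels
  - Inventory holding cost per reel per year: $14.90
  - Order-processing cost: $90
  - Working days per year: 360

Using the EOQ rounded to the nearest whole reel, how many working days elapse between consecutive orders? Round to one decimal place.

4.2 days

2DS/H = 2·89,225·90/14.9 = 1,077,885.91
EOQ = √1,077,885.91 ≈ 1,038.21 → Q = 1,038 reels
T = Q/D × 360 days = 1,038/89,225 × 360 = 4.188 days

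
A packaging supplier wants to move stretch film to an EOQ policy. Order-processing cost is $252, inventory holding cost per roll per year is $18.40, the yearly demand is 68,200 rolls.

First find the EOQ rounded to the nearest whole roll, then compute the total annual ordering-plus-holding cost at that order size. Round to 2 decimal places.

Q* = √(2·D·S / H) = √(2·68,200·252 / 18.4) = √1,868,087.0 ≈ 1,366.78 → Q = 1,367 rolls
Annual ordering cost = (D/Q)·S = (68,200/1,367) × 252 = $12,572.35
Annual holding cost  = (Q/2)·H = (1,367/2) × 18.4 = $12,576.40
Total = $12,572.35 + $12,576.40 = $25,148.75

$25,148.75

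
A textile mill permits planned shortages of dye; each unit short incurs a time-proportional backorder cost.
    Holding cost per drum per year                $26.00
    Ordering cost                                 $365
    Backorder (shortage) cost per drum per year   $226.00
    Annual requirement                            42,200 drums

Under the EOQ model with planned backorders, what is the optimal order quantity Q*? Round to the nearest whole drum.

1,149 drums

Q* = √(2DS/H) · √((H + b)/b)
   = √(2 × 42,200 × 365 / 26) · √((26 + 226) / 226)
   = 1,088.506 × 1.0560 ≈ 1,149.42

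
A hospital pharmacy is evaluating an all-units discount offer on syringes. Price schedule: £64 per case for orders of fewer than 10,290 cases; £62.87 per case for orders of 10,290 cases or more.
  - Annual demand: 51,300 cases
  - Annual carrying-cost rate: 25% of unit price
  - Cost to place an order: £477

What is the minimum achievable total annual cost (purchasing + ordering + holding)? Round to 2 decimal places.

H₁ = 25%×£64 = £16.0000;  H₂ = 25%×£62.87 = £15.7175
EOQ₁ = √(2×51,300×477/16.0000) = 1,748.93  (< 10,290, feasible at tier 1)
EOQ₂ = √(2×51,300×477/15.7175) = 1,764.58  (< 10,290 → use Q = 10,290 at tier-2 price)
TC(tier 1 (EOQ₁), Q≈1,748.9) = £3,311,182.91
TC(tier 2, Q≈10,290.0) = £3,308,475.58
Minimum at tier 2: £3,308,475.58

£3,308,475.58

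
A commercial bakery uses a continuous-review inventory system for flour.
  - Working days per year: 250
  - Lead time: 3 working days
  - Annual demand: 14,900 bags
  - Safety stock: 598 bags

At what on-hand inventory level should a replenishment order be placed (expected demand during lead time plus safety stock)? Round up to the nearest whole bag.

Daily demand d = 14,900 / 250 = 59.600 bags/day
Demand during lead time = 59.600 × 3 = 178.80
Reorder point = 178.80 + 598 = 776.80 → round up

777 bags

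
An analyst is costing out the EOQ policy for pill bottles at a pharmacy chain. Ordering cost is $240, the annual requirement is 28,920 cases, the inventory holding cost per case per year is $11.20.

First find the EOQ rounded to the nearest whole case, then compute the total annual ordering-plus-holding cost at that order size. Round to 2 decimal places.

$12,468.92

2DS/H = 2·28,920·240/11.2 = 1,239,428.57
EOQ = √1,239,428.57 ≈ 1,113.30 → Q = 1,113 cases
Annual ordering cost = (D/Q)·S = (28,920/1,113) × 240 = $6,236.12
Annual holding cost  = (Q/2)·H = (1,113/2) × 11.2 = $6,232.80
Total = $6,236.12 + $6,232.80 = $12,468.92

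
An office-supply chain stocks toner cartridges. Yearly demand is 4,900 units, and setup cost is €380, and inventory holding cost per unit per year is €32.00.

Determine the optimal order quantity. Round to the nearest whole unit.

341 units

2DS/H = 2·4,900·380/32 = 116,375.00
EOQ = √116,375.00 ≈ 341.14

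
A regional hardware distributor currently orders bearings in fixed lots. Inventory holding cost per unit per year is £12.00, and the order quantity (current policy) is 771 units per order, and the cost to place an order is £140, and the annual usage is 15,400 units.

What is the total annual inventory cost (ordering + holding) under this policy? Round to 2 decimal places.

£7,422.37

Annual ordering cost = (D/Q)·S = (15,400/771) × 140 = £2,796.37
Annual holding cost  = (Q/2)·H = (771/2) × 12 = £4,626.00
Total = £2,796.37 + £4,626.00 = £7,422.37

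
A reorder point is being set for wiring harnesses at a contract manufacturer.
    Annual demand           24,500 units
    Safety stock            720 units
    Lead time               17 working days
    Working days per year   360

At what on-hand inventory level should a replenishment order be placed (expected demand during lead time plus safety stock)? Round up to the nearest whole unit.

Daily demand d = 24,500 / 360 = 68.056 units/day
Demand during lead time = 68.056 × 17 = 1,156.94
Reorder point = 1,156.94 + 720 = 1,876.94 → round up

1,877 units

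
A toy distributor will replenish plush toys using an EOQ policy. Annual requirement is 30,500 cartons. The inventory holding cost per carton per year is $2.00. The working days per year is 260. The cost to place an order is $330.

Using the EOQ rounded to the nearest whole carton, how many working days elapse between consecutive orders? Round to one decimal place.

27.0 days

EOQ = √(2DS/H) = √(2 × 30,500 × 330 / 2)
    = √(10,065,000.00) ≈ 3,172.54 → Q = 3,173 cartons
Days between orders = 260 / (D/Q) = 260 / 9.612 ≈ 27.049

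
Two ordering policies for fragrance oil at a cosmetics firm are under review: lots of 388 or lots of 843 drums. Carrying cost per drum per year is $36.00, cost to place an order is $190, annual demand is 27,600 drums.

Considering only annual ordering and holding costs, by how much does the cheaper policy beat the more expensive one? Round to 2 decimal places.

Annual cost at Q: ordering D·S/Q plus holding Q·H/2.
TC(388) = (27,600/388)×190 + (388/2)×36 = $20,499.46
TC(843) = (27,600/843)×190 + (843/2)×36 = $21,394.64
Cheaper: Q = 388.  Difference = $895.18

$895.18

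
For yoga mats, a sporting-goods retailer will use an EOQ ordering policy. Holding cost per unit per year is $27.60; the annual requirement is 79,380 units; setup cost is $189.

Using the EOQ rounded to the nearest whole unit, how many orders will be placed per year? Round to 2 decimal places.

Q* = √(2·D·S / H) = √(2·79,380·189 / 27.6) = √1,087,160.9 ≈ 1,042.67 → Q = 1,043
Orders per year = D/Q = 79,380 / 1,043 = 76.107

76.11 orders per year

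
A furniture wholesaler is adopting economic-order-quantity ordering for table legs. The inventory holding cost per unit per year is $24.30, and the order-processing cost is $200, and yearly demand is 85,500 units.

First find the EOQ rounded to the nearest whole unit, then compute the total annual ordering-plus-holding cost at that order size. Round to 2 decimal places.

Q* = √(2·D·S / H) = √(2·85,500·200 / 24.3) = √1,407,407.4 ≈ 1,186.34 → Q = 1,186 units
Ordering: D/Q × S = 85,500/1,186 × $200 = $14,418.21
Holding:  Q/2 × H = 1,186/2 × $24.3 = $14,409.90
Total = $14,418.21 + $14,409.90 = $28,828.11

$28,828.11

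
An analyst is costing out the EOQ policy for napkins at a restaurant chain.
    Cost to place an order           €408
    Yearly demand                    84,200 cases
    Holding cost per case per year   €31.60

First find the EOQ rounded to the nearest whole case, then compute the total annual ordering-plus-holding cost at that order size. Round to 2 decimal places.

EOQ = √(2DS/H) = √(2 × 84,200 × 408 / 31.6)
    = √(2,174,278.48) ≈ 1,474.54 → Q = 1,475 cases
Orders/yr = 84,200/1,475 = 57.085; ordering cost = 57.085 × €408 = €23,290.58
Average inventory = 1,475/2 = 737.5; holding cost = 737.5 × €31.6 = €23,305.00
Total = €23,290.58 + €23,305.00 = €46,595.58

€46,595.58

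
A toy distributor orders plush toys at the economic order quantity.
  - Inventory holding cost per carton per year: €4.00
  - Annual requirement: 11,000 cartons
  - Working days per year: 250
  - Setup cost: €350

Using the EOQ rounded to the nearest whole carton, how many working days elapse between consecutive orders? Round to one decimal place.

EOQ = √(2DS/H) = √(2 × 11,000 × 350 / 4)
    = √(1,925,000.00) ≈ 1,387.44 → Q = 1,387 cartons
T = Q/D × 250 days = 1,387/11,000 × 250 = 31.523 days

31.5 days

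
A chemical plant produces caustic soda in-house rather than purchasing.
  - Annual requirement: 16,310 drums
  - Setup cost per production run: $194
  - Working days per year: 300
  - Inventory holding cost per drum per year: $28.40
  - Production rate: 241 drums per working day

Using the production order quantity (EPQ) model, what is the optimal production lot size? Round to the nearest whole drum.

Daily demand d = 16,310/300 = 54.367; p = 241; 1 − d/p = 0.77441
EPQ = √(2DS / (H(1 − d/p)))
    = √(2 × 16,310 × 194 / (28.4 × 0.77441)) ≈ 536.41

536 drums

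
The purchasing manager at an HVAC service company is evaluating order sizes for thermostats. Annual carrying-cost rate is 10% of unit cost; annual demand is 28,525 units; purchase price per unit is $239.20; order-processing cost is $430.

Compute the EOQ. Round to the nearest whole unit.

1,013 units

Holding cost per unit per year: H = 10% × $239.2 = $23.9200
Optimal lot size Q* = (2 × 28,525 × $430 / $23.92)^½ ≈ 1,012.70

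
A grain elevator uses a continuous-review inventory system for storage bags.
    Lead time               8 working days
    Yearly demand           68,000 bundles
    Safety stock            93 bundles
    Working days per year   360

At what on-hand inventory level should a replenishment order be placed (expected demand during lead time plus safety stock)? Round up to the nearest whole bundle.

1,605 bundles

Daily demand d = 68,000 / 360 = 188.889 bundles/day
Demand during lead time = 188.889 × 8 = 1,511.11
Reorder point = 1,511.11 + 93 = 1,604.11 → round up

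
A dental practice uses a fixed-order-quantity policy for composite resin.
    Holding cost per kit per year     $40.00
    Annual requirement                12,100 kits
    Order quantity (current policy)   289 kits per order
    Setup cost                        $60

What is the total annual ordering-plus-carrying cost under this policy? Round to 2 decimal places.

$8,292.11

Annual ordering cost = (D/Q)·S = (12,100/289) × 60 = $2,512.11
Annual holding cost  = (Q/2)·H = (289/2) × 40 = $5,780.00
Total = $2,512.11 + $5,780.00 = $8,292.11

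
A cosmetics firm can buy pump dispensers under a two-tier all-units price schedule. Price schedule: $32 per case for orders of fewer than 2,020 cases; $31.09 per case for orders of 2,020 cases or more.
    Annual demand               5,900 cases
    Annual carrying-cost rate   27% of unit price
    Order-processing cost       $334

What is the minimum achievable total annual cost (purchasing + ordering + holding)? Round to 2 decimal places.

H₁ = 27%×$32 = $8.6400;  H₂ = 27%×$31.09 = $8.3943
EOQ₁ = √(2×5,900×334/8.6400) = 675.39  (< 2,020, feasible at tier 1)
EOQ₂ = √(2×5,900×334/8.3943) = 685.21  (< 2,020 → use Q = 2,020 at tier-2 price)
TC(tier 1 (EOQ₁), Q≈675.4) = $194,635.41
TC(tier 2, Q≈2,020.0) = $192,884.79
Minimum at tier 2: $192,884.79

$192,884.79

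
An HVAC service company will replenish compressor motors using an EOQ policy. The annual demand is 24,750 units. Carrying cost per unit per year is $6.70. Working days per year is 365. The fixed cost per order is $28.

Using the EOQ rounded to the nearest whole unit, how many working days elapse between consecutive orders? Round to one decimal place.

6.7 days

EOQ = √(2DS/H) = √(2 × 24,750 × 28 / 6.7)
    = √(206,865.67) ≈ 454.82 → Q = 455 units
Cycle time = (working days × Q)/D = (365 × 455) / 24,750 = 6.710 days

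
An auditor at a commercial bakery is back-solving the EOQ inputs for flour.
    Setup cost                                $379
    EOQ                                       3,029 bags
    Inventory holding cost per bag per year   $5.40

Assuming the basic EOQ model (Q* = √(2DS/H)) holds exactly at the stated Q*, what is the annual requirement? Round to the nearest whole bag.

65,362 bags per year

EOQ relation: Q² = 2DS/H, so rearrange for the unknown.
D = Q²H / (2S) = 3,029² × 5.4 / (2 × 379) = 65,361.66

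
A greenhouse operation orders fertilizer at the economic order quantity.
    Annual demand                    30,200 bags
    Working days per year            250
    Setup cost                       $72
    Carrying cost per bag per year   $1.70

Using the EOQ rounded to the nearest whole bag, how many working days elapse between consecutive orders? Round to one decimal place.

13.2 days

2DS/H = 2·30,200·72/1.7 = 2,558,117.65
EOQ = √2,558,117.65 ≈ 1,599.41 → Q = 1,599 bags
T = Q/D × 250 days = 1,599/30,200 × 250 = 13.237 days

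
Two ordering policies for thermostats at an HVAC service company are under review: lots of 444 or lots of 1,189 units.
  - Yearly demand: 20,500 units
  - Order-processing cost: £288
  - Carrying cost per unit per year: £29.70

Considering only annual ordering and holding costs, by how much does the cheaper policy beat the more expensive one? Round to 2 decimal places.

TC(Q) = (D/Q)S + (Q/2)H
TC(444) = (20,500/444)×288 + (444/2)×29.7 = £19,890.70
TC(1,189) = (20,500/1,189)×288 + (1,189/2)×29.7 = £22,622.17
Lots of 444 are cheaper by £2,731.47.

£2,731.47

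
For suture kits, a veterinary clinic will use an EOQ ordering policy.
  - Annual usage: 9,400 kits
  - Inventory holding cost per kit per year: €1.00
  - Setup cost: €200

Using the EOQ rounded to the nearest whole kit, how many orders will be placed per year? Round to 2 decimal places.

Q* = √(2·D·S / H) = √(2·9,400·200 / 1) = √3,760,000.0 ≈ 1,939.07 → Q = 1,939
Orders per year = D/Q = 9,400 / 1,939 = 4.848

4.85 orders per year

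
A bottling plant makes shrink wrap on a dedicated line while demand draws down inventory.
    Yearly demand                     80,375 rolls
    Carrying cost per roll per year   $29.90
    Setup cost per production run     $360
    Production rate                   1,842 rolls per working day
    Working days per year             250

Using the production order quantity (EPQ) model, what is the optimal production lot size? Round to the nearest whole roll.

1,531 rolls

d = 80,375/250 = 321.5000 rolls/day;  effective holding cost H(1 − d/p) = 29.9·(1 − 321.5000/1842) = 24.68130
Q* = √(2DS / H_eff) = √(2·80,375·360 / 24.68130) ≈ 1,531.24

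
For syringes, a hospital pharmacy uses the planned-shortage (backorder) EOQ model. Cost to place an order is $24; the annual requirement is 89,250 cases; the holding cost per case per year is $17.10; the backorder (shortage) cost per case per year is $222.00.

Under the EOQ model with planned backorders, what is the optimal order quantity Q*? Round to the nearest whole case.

Basic EOQ = √(2·89,250·24/17.1) = 500.526
Backorder adjustment √((H+b)/b) = √((17.1+222)/222) = 1.0378
Q* = 500.526 × 1.0378 ≈ 519.45

519 cases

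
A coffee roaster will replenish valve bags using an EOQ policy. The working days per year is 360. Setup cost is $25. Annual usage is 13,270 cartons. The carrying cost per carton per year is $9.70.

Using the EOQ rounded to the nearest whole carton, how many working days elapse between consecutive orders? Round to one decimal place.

Optimal lot size Q* = (2 × 13,270 × $25 / $9.7)^½ ≈ 261.54 → Q = 262 cartons
T = Q/D × 360 days = 262/13,270 × 360 = 7.108 days

7.1 days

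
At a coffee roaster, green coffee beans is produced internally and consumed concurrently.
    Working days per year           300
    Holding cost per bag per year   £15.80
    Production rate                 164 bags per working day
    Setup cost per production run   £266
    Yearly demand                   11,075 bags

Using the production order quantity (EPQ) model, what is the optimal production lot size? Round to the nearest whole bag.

694 bags

Daily demand d = 11,075/300 = 36.917; p = 164; 1 − d/p = 0.77490
EPQ = √(2DS / (H(1 − d/p)))
    = √(2 × 11,075 × 266 / (15.8 × 0.77490)) ≈ 693.71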